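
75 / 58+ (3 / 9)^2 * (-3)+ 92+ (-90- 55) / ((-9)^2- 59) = 82655 / 957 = 86.37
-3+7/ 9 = -20/ 9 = -2.22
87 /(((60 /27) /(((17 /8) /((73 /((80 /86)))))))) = 13311 /12556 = 1.06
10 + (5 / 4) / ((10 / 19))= 99 / 8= 12.38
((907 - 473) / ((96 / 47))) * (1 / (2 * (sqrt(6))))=10199 * sqrt(6) / 576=43.37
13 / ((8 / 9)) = 117 / 8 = 14.62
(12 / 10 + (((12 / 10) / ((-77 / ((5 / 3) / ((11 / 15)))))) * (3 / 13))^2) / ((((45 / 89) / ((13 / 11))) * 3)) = 21582299038 / 23082634575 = 0.94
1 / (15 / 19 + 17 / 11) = 209 / 488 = 0.43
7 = 7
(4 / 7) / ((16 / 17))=17 / 28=0.61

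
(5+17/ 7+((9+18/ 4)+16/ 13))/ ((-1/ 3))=-12099/ 182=-66.48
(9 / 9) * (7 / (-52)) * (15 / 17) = -105 / 884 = -0.12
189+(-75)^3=-421686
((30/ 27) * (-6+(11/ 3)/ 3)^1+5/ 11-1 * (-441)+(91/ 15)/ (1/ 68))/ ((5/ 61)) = 230632826/ 22275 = 10353.89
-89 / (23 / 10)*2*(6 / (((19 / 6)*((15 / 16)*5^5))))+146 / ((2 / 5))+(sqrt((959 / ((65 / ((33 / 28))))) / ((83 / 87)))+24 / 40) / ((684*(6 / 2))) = sqrt(235777685) / 7380360+17941866203 / 49162500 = 364.95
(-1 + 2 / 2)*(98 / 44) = 0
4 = 4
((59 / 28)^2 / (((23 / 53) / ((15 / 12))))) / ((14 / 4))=922465 / 252448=3.65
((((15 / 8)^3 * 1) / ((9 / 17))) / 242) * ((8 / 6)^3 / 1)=0.12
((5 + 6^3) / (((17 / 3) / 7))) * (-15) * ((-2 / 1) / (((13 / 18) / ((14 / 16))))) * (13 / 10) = 51597 / 4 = 12899.25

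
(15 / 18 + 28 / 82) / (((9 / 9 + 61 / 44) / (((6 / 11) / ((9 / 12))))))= 4624 / 12915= 0.36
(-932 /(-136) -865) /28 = -30.65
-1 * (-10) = 10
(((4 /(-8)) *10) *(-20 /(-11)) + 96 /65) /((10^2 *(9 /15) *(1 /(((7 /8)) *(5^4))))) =-238175 /3432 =-69.40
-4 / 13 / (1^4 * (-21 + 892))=-4 / 11323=-0.00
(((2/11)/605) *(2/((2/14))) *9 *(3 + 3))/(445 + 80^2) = 0.00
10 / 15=2 / 3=0.67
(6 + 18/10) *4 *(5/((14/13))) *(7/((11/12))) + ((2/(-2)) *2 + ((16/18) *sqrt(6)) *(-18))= 12146/11 - 16 *sqrt(6)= 1064.99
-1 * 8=-8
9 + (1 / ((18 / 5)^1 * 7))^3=9.00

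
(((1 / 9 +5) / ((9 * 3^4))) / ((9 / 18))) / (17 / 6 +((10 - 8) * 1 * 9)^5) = 184 / 24794948475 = 0.00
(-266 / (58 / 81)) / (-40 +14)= 10773 / 754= 14.29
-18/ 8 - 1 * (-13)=43/ 4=10.75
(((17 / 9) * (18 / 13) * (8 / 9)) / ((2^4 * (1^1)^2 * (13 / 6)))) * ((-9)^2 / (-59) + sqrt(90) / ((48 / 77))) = -918 / 9971 + 1309 * sqrt(10) / 4056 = 0.93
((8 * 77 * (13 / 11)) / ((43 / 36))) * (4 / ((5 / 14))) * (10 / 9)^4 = 326144000 / 31347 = 10404.31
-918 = -918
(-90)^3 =-729000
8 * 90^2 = 64800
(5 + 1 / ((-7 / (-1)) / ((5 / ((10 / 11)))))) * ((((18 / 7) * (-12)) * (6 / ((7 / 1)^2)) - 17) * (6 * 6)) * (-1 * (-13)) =-135085158 / 2401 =-56262.04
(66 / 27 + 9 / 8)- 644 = -46111 / 72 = -640.43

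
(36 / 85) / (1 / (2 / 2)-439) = -6 / 6205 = -0.00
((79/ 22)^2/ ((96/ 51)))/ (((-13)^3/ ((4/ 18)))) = -106097/ 153122112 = -0.00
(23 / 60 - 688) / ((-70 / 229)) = 9447853 / 4200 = 2249.49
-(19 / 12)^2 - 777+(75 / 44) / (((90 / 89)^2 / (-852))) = -3484303 / 1584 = -2199.69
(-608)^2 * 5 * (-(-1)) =1848320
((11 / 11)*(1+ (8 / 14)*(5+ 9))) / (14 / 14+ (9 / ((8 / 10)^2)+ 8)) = 16 / 41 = 0.39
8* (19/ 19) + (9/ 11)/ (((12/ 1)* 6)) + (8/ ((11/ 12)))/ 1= 1473/ 88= 16.74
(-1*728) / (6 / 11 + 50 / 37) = -383.80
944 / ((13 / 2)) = 1888 / 13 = 145.23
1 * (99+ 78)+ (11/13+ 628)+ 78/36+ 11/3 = 63311/78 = 811.68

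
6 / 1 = 6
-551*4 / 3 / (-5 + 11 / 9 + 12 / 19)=62814 / 269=233.51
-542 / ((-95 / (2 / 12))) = 271 / 285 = 0.95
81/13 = 6.23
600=600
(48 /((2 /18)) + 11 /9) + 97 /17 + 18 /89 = 5979638 /13617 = 439.13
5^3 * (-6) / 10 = -75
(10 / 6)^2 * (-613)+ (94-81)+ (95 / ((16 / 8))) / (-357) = -3619789 / 2142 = -1689.91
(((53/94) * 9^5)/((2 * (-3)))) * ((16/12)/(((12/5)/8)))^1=-1159110/47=-24661.91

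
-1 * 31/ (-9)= 31/ 9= 3.44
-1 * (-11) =11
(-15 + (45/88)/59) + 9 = -31107/5192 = -5.99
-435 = -435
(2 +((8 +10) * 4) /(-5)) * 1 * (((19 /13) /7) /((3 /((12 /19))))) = -248 /455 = -0.55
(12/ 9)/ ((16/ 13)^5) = 0.47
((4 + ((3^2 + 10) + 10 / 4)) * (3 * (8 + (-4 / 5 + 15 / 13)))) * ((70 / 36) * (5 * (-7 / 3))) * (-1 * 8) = 1507730 / 13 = 115979.23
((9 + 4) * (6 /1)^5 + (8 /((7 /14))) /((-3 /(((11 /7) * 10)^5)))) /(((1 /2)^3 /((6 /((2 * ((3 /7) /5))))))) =-10103385678080 /7203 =-1402663567.69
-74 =-74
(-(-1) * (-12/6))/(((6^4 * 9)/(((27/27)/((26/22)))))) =-11/75816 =-0.00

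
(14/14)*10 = 10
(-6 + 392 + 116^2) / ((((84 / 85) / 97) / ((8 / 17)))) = 4475580 / 7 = 639368.57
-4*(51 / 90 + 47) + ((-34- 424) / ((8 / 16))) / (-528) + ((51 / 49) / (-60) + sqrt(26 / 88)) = -101628 / 539 + sqrt(143) / 22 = -188.01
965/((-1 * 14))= -965/14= -68.93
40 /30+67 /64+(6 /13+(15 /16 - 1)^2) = 28411 /9984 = 2.85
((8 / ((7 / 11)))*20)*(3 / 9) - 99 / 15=8107 / 105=77.21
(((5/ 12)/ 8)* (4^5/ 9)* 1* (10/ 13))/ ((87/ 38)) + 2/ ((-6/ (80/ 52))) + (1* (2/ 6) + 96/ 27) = 163895/ 30537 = 5.37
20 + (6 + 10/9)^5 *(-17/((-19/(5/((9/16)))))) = 1460490828220/10097379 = 144640.59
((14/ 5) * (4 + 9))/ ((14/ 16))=208/ 5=41.60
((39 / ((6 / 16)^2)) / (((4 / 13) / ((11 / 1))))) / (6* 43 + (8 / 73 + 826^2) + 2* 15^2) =135707 / 9348345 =0.01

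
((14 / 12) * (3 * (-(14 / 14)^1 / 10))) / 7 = -1 / 20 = -0.05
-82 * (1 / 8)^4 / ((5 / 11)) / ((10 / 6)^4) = -36531 / 6400000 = -0.01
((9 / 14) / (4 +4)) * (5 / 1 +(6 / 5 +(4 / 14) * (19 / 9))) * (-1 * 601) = -1287943 / 3920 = -328.56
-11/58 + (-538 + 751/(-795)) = -24859483/46110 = -539.13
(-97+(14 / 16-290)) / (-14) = 3089 / 112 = 27.58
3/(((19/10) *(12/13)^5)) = 1856465/787968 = 2.36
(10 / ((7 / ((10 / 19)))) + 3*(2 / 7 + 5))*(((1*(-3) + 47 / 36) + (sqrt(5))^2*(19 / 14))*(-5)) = -14170735 / 33516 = -422.81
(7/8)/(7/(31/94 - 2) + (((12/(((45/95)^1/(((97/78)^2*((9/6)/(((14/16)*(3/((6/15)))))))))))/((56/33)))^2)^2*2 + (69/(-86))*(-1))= 911270563620988387145135625/1611748143849591697487844061636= 0.00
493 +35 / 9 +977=13265 / 9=1473.89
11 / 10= 1.10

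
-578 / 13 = -44.46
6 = 6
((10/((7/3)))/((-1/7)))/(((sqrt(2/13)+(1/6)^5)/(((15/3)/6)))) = -63.72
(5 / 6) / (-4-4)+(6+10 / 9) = 1009 / 144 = 7.01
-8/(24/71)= -71/3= -23.67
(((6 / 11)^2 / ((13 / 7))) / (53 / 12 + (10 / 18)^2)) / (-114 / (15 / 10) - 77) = -9072 / 40940471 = -0.00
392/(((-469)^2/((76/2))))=304/4489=0.07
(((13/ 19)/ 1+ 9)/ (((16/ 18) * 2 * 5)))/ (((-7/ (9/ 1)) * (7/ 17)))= -31671/ 9310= -3.40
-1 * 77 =-77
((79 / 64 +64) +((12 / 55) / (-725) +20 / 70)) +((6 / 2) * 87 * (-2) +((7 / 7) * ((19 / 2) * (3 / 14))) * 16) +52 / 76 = -143649191519 / 339416000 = -423.22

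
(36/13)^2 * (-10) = -12960/169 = -76.69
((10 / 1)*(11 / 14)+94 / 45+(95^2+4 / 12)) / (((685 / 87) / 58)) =4787162066 / 71925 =66557.69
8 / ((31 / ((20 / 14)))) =80 / 217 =0.37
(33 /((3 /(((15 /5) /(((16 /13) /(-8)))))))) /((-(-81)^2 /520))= 37180 /2187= 17.00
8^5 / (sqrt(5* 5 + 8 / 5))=32768* sqrt(665) / 133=6353.44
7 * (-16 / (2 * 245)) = -8 / 35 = -0.23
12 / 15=4 / 5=0.80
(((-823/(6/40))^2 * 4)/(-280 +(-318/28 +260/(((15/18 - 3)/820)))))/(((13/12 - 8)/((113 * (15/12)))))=8572275824000/344038071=24916.65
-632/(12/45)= -2370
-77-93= -170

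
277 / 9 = 30.78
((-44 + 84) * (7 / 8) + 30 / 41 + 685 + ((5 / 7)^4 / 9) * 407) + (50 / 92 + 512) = 50741356063 / 40754574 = 1245.05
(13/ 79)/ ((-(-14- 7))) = 0.01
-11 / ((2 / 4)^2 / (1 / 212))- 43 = -2290 / 53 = -43.21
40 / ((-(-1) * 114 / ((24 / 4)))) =40 / 19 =2.11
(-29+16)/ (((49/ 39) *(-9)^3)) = 169/ 11907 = 0.01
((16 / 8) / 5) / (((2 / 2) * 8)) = 0.05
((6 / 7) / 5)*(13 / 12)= 13 / 70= 0.19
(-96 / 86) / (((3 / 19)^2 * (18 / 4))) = -11552 / 1161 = -9.95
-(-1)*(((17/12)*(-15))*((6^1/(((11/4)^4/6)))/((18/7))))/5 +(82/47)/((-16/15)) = -14731447/5505016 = -2.68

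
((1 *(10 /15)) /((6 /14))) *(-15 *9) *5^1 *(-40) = 42000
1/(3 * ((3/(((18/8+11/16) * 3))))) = 47/48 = 0.98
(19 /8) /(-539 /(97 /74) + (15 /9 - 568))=-5529 /2275688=-0.00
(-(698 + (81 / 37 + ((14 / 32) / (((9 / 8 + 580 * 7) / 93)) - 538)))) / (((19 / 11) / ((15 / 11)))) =-128.05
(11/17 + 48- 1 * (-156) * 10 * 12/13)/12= 25307/204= 124.05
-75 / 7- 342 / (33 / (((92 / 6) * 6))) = -74241 / 77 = -964.17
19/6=3.17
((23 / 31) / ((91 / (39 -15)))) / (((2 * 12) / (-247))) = -437 / 217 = -2.01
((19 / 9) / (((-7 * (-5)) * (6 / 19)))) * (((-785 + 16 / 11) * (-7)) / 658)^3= 110.63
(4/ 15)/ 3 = 4/ 45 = 0.09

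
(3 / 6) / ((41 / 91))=91 / 82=1.11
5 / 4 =1.25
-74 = -74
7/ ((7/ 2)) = 2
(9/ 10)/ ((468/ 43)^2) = 1849/ 243360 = 0.01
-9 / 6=-3 / 2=-1.50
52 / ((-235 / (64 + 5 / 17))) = -56836 / 3995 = -14.23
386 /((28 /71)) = 13703 /14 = 978.79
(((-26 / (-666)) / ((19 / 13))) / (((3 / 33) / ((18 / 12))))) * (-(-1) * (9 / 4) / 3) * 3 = 5577 / 5624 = 0.99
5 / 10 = 1 / 2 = 0.50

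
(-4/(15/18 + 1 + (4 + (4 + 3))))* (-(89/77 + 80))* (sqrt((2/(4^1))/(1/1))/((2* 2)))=18747* sqrt(2)/5929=4.47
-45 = -45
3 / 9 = 1 / 3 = 0.33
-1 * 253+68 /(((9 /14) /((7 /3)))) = -167 /27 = -6.19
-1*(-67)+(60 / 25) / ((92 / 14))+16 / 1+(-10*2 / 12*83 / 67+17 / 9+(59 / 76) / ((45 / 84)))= 111515948 / 1317555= 84.64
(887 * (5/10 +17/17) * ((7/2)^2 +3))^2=26348107041/64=411689172.52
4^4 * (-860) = -220160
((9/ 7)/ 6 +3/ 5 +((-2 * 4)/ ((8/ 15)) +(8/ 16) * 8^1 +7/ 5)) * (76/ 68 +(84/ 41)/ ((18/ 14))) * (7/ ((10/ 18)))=-51021/ 170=-300.12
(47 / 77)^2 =2209 / 5929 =0.37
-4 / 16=-1 / 4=-0.25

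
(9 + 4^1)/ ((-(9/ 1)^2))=-0.16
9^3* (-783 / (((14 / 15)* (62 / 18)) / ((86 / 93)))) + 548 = -1100825149 / 6727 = -163642.80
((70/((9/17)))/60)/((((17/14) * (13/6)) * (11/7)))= 686/1287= 0.53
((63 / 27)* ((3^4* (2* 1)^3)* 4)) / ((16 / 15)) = 5670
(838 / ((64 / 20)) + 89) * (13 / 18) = 36491 / 144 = 253.41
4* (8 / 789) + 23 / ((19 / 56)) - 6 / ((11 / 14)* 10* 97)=5424211778 / 79976985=67.82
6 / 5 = 1.20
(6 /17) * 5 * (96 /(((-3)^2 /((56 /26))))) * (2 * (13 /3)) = 17920 /51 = 351.37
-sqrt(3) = -1.73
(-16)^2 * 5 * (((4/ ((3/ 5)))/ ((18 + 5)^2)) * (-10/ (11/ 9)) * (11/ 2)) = -384000/ 529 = -725.90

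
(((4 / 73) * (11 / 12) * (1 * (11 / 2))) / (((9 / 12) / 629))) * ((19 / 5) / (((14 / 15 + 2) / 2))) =600.28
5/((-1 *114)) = -5/114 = -0.04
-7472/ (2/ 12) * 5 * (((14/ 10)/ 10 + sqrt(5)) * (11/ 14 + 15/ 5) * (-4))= 2376096/ 5 + 23760960 * sqrt(5)/ 7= 8065379.45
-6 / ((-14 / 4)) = 12 / 7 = 1.71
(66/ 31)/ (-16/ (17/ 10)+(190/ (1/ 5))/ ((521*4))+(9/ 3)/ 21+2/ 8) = -16367736/ 65831693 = -0.25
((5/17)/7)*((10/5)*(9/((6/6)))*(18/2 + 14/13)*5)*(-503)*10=-191673.24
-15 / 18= -5 / 6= -0.83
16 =16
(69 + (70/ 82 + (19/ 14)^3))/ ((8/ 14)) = 8140035/ 64288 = 126.62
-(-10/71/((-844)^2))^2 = -25/639479302533184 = -0.00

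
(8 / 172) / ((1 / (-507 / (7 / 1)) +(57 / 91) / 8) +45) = 56784 / 55017253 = 0.00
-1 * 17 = -17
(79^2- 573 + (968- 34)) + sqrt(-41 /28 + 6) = 6604.13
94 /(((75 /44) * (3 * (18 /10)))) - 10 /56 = 113783 /11340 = 10.03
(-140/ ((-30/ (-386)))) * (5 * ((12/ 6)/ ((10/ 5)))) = -27020/ 3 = -9006.67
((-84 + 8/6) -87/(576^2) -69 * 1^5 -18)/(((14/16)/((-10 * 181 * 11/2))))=1930324.89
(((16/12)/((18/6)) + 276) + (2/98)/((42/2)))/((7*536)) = 853387/11582424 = 0.07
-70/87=-0.80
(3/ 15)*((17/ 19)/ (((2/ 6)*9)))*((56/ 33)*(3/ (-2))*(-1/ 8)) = 0.02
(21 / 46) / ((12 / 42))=147 / 92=1.60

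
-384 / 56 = -48 / 7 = -6.86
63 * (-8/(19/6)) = -3024/19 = -159.16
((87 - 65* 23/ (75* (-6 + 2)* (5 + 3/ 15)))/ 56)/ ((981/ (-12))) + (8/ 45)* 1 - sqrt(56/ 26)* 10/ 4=87109/ 549360 - 5* sqrt(91)/ 13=-3.51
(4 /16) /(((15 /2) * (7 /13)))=13 /210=0.06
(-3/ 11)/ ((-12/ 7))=7/ 44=0.16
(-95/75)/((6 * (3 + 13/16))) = -152/2745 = -0.06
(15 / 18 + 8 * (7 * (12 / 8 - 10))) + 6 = -2815 / 6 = -469.17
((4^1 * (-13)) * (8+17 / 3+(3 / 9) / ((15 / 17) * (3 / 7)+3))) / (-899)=431626 / 542097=0.80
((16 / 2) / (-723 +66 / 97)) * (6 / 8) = -194 / 23355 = -0.01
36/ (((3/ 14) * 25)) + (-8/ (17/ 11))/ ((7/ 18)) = -19608/ 2975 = -6.59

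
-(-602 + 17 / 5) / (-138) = -2993 / 690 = -4.34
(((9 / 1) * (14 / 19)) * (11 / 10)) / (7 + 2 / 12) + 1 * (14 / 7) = 3.02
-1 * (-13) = 13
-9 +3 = -6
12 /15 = 4 /5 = 0.80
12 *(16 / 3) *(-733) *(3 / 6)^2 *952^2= -10629133312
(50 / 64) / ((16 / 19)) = 475 / 512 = 0.93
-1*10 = -10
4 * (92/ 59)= 368/ 59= 6.24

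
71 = 71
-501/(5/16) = -1603.20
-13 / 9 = -1.44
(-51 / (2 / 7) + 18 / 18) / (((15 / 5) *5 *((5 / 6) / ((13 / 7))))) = -923 / 35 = -26.37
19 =19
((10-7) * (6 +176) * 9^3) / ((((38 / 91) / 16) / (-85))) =-24630343920 / 19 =-1296333890.53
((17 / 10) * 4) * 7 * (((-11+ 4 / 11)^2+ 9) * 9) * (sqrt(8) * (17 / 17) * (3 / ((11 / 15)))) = 569780568 * sqrt(2) / 1331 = 605403.01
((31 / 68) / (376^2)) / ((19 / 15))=465 / 182657792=0.00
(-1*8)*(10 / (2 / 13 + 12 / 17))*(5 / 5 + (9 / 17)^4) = -9368528 / 93347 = -100.36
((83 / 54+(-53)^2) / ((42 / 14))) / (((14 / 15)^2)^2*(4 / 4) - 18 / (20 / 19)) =-94855625 / 1654543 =-57.33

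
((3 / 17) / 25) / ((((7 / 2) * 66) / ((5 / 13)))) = 1 / 85085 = 0.00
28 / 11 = 2.55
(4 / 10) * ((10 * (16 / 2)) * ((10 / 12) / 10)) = 2.67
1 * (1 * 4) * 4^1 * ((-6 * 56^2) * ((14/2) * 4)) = -8429568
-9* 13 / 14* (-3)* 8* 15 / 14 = 10530 / 49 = 214.90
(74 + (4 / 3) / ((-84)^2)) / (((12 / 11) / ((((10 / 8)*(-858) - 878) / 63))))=-16804333799 / 8001504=-2100.15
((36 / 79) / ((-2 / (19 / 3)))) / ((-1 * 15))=38 / 395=0.10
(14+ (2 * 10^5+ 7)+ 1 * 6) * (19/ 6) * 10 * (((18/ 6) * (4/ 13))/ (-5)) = -15202052/ 13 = -1169388.62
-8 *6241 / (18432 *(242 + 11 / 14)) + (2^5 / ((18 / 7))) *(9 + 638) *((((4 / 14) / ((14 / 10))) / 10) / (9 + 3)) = 375016303 / 27409536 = 13.68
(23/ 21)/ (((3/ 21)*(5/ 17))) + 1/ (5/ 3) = 80/ 3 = 26.67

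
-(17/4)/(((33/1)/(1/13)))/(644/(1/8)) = -17/8840832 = -0.00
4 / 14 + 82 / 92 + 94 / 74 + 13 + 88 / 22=231695 / 11914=19.45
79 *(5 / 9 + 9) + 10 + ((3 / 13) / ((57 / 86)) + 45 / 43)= 73248281 / 95589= 766.28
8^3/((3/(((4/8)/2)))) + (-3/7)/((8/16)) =878/21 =41.81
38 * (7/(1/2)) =532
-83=-83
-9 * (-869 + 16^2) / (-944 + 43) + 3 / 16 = -85569 / 14416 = -5.94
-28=-28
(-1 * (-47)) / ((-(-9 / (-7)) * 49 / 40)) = -1880 / 63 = -29.84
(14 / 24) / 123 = 7 / 1476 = 0.00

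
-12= -12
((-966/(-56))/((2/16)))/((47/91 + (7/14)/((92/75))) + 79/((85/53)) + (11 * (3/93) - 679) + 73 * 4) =-2029540240/4948287439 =-0.41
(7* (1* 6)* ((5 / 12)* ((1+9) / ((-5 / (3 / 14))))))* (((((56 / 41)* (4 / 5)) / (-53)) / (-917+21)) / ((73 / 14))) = -0.00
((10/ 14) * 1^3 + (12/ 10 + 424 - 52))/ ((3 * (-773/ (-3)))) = 13087/ 27055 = 0.48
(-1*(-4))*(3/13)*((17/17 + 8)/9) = 12/13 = 0.92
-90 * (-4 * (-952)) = -342720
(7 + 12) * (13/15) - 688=-10073/15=-671.53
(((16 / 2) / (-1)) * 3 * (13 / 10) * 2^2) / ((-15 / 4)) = 832 / 25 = 33.28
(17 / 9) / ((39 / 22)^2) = 8228 / 13689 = 0.60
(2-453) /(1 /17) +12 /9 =-22997 /3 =-7665.67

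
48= 48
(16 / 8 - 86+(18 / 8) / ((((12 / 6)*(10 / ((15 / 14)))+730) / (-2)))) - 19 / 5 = -1972123 / 22460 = -87.81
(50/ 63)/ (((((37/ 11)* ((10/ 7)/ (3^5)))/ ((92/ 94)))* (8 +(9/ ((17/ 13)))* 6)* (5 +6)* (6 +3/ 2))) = 7038/ 728641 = 0.01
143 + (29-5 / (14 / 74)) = 1019 / 7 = 145.57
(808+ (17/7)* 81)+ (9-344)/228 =1601179/1596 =1003.24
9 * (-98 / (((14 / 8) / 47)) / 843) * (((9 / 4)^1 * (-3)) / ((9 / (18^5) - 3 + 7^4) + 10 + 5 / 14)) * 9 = 704971366848 / 994592699519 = 0.71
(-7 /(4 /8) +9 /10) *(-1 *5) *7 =917 /2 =458.50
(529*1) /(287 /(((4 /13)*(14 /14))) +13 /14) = 14812 /26143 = 0.57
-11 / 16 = -0.69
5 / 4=1.25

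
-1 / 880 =-0.00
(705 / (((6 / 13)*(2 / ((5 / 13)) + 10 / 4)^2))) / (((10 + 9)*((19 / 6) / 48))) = 43992000 / 2140369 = 20.55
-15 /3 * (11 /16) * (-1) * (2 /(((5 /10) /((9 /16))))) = 495 /64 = 7.73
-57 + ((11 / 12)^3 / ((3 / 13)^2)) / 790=-700081621 / 12286080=-56.98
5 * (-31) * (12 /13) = -1860 /13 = -143.08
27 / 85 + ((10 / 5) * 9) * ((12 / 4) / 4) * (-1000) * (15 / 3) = -5737473 / 85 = -67499.68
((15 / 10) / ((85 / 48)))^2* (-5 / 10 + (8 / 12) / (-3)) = -3744 / 7225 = -0.52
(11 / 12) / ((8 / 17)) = 187 / 96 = 1.95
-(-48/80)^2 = -9/25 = -0.36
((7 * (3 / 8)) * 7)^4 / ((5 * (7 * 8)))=66706983 / 163840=407.15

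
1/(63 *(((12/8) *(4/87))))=29/126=0.23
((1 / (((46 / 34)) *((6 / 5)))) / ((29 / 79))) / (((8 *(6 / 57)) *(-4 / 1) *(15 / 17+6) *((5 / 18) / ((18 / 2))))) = -1301367 / 554944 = -2.35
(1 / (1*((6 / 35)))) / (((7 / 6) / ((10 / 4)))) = 25 / 2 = 12.50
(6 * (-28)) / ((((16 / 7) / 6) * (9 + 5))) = -63 / 2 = -31.50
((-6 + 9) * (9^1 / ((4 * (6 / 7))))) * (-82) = -2583 / 4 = -645.75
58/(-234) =-29/117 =-0.25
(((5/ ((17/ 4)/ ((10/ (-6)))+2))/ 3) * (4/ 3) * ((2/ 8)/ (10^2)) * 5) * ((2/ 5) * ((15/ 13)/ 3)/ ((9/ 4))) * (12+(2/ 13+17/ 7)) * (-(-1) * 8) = -424640/ 1054053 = -0.40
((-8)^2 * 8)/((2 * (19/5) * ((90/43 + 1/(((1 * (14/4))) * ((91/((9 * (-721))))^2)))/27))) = 1.25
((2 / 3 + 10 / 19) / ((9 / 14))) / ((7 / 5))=680 / 513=1.33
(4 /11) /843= 4 /9273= 0.00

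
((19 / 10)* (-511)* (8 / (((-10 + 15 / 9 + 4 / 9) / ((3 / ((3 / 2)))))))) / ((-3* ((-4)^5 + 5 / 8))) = 0.64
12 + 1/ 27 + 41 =1432/ 27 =53.04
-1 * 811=-811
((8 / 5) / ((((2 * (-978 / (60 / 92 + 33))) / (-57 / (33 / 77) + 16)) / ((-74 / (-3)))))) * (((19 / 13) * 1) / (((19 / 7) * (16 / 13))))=1303029 / 37490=34.76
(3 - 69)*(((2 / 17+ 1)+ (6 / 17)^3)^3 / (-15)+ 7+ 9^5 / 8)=-1156491155559320141 / 2371757529940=-487609.35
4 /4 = 1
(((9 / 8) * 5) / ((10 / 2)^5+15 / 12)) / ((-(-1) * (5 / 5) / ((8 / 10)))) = 18 / 12505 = 0.00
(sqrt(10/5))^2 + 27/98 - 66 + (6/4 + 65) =136/49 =2.78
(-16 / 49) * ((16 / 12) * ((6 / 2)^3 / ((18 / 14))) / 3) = -64 / 21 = -3.05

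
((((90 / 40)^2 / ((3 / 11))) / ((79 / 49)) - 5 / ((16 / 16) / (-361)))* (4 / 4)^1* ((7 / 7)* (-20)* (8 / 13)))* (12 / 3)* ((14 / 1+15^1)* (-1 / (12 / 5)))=256100450 / 237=1080592.62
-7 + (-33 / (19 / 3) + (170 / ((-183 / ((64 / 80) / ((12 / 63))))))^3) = -308803760 / 4312639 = -71.60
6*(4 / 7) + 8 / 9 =4.32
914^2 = 835396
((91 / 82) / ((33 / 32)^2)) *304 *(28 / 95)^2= 584450048 / 21208275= 27.56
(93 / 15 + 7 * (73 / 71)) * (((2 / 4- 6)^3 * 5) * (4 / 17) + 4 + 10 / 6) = -46102286 / 18105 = -2546.38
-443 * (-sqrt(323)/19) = 443 * sqrt(323)/19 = 419.04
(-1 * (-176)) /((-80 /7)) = -77 /5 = -15.40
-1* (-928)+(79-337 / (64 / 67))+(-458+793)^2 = 112879.20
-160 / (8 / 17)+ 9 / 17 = -5771 / 17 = -339.47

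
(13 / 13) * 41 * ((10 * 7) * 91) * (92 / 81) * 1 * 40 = 961105600 / 81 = 11865501.23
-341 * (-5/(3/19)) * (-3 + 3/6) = -161975/6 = -26995.83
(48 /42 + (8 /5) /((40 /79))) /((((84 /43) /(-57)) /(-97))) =59674497 /4900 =12178.47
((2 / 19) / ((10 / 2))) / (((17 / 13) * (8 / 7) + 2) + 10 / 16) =1456 / 284905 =0.01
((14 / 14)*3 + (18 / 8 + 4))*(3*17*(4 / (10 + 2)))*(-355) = -223295 / 4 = -55823.75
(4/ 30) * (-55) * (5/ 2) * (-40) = 2200/ 3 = 733.33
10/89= 0.11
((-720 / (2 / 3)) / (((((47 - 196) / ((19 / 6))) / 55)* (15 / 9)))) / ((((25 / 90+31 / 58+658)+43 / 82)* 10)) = 241542972 / 2102557327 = 0.11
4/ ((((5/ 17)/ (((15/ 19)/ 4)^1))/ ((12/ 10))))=306/ 95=3.22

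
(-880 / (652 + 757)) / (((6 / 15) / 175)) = -385000 / 1409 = -273.24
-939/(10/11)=-10329/10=-1032.90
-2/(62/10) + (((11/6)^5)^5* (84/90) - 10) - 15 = 23511144513831991471960313267/6610041966958655569920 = 3556882.79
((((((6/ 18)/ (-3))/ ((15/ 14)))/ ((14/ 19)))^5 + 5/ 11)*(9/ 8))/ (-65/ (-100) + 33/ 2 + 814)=112087217393/ 182204214699375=0.00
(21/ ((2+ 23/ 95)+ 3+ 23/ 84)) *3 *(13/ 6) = 1089270/ 44017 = 24.75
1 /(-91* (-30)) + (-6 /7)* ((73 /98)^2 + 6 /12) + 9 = 26534168 /3277365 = 8.10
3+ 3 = 6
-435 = -435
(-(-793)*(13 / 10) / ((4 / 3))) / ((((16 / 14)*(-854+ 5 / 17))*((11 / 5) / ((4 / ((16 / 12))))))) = -11040939 / 10217152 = -1.08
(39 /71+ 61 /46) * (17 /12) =104125 /39192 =2.66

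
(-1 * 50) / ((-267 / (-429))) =-7150 / 89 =-80.34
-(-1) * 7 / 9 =7 / 9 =0.78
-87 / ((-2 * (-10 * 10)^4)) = 87 / 200000000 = 0.00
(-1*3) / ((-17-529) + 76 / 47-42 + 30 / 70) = 987 / 192779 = 0.01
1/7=0.14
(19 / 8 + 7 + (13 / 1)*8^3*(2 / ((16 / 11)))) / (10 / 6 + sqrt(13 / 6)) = 1099365 / 44-219873*sqrt(78) / 88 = 2918.91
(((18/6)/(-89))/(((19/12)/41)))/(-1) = 1476/1691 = 0.87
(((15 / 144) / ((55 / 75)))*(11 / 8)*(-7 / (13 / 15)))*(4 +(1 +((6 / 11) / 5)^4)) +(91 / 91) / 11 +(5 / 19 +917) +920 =4234206783461 / 2314449280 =1829.47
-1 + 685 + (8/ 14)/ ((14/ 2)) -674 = 494/ 49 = 10.08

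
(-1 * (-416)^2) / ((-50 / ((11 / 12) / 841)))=237952 / 63075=3.77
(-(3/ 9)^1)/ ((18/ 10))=-5/ 27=-0.19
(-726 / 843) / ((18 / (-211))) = 10.10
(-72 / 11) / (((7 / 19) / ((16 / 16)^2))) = -17.77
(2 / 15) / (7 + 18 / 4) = 4 / 345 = 0.01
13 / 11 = 1.18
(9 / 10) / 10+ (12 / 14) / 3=263 / 700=0.38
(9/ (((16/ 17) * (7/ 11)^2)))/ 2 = 18513/ 1568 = 11.81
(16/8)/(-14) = -1/7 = -0.14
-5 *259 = -1295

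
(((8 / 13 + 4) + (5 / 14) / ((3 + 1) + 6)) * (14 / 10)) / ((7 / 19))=17.67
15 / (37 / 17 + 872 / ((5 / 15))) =255 / 44509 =0.01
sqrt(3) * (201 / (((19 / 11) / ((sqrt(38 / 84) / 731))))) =2211 * sqrt(266) / 194446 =0.19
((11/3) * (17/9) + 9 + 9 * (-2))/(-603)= 56/16281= 0.00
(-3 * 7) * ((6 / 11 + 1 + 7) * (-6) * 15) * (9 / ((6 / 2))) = 532980 / 11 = 48452.73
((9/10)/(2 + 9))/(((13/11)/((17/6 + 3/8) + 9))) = 0.85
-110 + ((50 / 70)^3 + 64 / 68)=-633797 / 5831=-108.69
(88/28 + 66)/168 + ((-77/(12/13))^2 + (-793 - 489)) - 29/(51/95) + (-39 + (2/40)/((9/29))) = 3348995873/599760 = 5583.89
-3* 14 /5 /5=-42 /25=-1.68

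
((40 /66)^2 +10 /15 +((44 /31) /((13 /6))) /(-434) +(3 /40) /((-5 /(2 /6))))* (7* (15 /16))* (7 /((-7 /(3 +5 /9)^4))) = -160317288128512 /148769329995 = -1077.62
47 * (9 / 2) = 423 / 2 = 211.50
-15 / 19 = -0.79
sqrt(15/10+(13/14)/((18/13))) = sqrt(3829)/42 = 1.47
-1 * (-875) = 875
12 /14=6 /7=0.86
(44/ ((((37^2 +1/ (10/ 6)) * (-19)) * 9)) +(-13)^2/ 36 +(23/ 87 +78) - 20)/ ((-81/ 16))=-534506633/ 42979653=-12.44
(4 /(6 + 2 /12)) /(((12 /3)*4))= 3 /74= 0.04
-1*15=-15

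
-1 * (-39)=39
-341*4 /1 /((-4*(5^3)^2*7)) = 341 /109375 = 0.00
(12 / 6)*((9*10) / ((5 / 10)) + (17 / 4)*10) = 445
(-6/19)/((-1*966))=1/3059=0.00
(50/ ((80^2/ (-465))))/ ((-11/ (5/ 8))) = 2325/ 11264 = 0.21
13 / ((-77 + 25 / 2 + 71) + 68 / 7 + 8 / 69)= 12558 / 15775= 0.80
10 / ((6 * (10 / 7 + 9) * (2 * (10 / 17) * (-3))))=-119 / 2628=-0.05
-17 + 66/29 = -427/29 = -14.72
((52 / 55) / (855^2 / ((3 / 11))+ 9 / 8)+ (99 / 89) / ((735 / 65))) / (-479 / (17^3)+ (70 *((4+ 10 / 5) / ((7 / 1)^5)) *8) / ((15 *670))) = -36926720671336069 / 36590480246649087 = -1.01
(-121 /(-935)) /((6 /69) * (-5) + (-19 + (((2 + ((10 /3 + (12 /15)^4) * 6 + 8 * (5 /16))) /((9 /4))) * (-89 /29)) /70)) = -26263125 /4050742048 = -0.01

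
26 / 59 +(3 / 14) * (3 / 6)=905 / 1652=0.55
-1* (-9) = 9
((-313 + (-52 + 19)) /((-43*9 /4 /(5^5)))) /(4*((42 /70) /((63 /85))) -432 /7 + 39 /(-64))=-1937600000 /10244019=-189.14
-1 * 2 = -2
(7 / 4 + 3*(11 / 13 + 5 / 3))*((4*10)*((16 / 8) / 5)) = 1932 / 13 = 148.62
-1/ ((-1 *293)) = 1/ 293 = 0.00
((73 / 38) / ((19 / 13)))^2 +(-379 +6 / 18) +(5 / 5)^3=-587912969 / 1563852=-375.94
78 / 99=0.79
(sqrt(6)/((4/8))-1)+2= 1+2*sqrt(6)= 5.90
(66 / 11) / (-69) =-2 / 23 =-0.09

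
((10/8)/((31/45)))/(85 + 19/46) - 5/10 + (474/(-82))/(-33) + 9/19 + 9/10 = 11168529799/10436956310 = 1.07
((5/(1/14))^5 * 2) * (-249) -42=-836988600042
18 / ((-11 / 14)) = -252 / 11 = -22.91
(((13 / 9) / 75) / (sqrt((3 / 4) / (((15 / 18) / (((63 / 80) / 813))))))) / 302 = 26 * sqrt(11382) / 1284255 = 0.00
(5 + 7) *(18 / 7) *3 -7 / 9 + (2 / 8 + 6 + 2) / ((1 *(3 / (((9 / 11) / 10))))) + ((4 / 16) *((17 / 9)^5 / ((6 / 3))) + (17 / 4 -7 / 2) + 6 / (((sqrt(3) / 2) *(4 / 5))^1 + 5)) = 245772350449 / 2533792590 -60 *sqrt(3) / 613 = 96.83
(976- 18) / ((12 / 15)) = 2395 / 2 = 1197.50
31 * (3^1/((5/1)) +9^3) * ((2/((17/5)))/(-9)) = -75392/51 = -1478.27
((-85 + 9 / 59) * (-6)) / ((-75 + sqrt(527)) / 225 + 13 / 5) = 202743000 / 900871 - 6758100 * sqrt(527) / 15314807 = 214.92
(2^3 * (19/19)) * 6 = 48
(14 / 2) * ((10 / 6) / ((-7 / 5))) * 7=-58.33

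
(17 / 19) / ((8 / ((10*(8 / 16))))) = 85 / 152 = 0.56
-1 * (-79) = 79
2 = 2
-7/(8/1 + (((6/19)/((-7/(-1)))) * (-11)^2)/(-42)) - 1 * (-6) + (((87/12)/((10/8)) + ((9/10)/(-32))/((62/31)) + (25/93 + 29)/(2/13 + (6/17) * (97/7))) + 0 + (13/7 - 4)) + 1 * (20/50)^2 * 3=447750688108177/29779296086400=15.04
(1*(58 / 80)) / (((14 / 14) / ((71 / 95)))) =2059 / 3800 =0.54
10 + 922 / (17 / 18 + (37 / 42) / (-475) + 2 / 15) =27912820 / 32197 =866.94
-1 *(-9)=9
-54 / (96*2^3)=-9 / 128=-0.07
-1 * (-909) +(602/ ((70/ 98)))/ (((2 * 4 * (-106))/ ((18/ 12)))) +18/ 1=3924159/ 4240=925.51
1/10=0.10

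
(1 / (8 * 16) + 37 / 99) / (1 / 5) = 24175 / 12672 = 1.91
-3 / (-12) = 1 / 4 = 0.25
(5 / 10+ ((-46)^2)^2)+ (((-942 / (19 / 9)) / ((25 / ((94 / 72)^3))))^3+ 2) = 305164076473563057706069 / 69122916864000000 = 4414803.23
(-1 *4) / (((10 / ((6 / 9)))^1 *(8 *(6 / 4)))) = -1 / 45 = -0.02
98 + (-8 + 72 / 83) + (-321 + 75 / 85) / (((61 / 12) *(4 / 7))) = -1664352 / 86071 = -19.34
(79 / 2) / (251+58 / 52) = 0.16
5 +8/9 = 53/9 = 5.89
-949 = -949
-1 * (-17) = 17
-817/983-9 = -9664/983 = -9.83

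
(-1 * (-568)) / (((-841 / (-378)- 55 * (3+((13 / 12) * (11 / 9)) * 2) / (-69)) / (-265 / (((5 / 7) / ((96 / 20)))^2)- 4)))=-11084058359136 / 10965875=-1010777.38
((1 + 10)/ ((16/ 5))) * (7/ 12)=385/ 192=2.01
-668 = -668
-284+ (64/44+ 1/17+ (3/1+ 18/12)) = -103967/374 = -277.99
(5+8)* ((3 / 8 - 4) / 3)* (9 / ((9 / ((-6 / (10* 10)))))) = 0.94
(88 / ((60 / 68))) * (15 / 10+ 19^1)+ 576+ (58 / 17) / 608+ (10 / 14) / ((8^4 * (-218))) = 79359492367199 / 30283653120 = 2620.54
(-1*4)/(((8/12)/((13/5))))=-78/5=-15.60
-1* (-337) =337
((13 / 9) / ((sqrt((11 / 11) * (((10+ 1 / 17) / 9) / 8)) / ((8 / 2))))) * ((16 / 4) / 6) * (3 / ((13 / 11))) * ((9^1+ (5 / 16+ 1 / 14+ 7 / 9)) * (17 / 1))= 1915441 * sqrt(646) / 10773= 4519.06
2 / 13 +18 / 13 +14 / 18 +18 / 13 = 433 / 117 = 3.70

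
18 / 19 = 0.95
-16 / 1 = -16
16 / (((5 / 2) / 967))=30944 / 5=6188.80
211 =211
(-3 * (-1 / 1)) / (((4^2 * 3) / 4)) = 0.25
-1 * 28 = -28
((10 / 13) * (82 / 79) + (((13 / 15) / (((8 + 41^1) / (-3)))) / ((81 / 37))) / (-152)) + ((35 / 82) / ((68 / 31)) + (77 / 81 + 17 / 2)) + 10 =1839282136856 / 89967711015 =20.44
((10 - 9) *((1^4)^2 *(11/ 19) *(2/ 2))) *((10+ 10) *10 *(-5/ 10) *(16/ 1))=-17600/ 19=-926.32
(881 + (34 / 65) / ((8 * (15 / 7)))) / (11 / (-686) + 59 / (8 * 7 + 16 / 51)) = 846202143206 / 990883725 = 853.99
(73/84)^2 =5329/7056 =0.76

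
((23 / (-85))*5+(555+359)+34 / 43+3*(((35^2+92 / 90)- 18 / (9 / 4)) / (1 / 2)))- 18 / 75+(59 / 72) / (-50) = 21635211767 / 2631600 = 8221.31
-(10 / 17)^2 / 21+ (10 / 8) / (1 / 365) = 11075525 / 24276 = 456.23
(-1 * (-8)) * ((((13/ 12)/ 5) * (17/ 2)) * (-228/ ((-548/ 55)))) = 46189/ 137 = 337.15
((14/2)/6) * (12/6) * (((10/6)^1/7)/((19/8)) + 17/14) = 1049/342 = 3.07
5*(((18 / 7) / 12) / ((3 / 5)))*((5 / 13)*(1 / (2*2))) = 125 / 728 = 0.17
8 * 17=136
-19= -19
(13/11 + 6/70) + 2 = 1258/385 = 3.27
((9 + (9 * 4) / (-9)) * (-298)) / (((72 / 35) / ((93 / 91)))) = -115475 / 156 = -740.22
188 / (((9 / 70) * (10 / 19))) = 25004 / 9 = 2778.22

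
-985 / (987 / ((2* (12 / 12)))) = -1970 / 987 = -2.00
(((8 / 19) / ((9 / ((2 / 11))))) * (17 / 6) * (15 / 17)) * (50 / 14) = 1000 / 13167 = 0.08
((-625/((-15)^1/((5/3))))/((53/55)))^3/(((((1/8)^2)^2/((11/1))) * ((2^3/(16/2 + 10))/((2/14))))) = 457531250000000000/84413259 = 5420134886.63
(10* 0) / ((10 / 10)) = 0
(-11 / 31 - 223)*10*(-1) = 69240 / 31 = 2233.55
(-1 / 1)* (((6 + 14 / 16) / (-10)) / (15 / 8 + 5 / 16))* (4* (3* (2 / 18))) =44 / 105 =0.42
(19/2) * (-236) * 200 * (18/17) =-8071200/17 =-474776.47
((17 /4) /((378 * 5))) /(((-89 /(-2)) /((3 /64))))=17 /7176960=0.00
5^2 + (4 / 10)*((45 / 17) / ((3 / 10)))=485 / 17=28.53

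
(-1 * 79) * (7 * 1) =-553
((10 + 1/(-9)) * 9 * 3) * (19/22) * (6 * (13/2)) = 197847/22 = 8993.05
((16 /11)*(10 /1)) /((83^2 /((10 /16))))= 100 /75779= 0.00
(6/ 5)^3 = 216/ 125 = 1.73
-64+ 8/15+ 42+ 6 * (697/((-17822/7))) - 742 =-14609761/19095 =-765.11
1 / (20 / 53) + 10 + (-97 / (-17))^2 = 261297 / 5780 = 45.21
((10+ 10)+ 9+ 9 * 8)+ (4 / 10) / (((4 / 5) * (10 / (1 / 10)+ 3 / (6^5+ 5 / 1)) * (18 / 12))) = 235772990 / 2334309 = 101.00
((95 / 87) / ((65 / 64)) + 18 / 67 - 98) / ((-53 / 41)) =300296956 / 4016181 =74.77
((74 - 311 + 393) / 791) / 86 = 78 / 34013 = 0.00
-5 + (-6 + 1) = -10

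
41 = 41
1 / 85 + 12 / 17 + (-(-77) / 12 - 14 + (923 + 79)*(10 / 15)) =674357 / 1020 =661.13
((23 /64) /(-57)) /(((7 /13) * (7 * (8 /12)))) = -299 /119168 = -0.00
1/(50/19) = 19/50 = 0.38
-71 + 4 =-67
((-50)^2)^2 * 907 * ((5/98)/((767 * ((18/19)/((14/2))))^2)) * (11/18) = 7034564453125/428862681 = 16402.84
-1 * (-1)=1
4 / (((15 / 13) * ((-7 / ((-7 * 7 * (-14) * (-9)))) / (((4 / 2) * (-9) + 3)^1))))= -45864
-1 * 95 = -95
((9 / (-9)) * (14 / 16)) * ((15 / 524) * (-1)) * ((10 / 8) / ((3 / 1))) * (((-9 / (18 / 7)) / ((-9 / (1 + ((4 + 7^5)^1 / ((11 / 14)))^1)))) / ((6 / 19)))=1826040125 / 6640128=275.00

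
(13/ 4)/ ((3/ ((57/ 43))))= 247/ 172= 1.44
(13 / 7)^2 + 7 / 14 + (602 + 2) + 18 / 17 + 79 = 1146221 / 1666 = 688.01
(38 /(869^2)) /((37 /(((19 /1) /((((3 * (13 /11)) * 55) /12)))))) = 0.00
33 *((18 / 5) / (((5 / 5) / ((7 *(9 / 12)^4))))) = 168399 / 640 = 263.12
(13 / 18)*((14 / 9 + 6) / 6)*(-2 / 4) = -221 / 486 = -0.45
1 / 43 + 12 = 12.02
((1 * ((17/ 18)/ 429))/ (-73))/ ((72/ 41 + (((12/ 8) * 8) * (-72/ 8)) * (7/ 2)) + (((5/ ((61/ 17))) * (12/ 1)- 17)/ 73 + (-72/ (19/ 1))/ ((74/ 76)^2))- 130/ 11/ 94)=2735671331/ 34504402364592264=0.00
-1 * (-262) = 262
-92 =-92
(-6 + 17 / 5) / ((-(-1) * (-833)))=13 / 4165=0.00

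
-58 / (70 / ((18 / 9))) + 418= 14572 / 35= 416.34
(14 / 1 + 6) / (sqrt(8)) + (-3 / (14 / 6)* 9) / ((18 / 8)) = -36 / 7 + 5* sqrt(2) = 1.93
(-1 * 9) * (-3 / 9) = 3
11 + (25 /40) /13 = 1149 /104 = 11.05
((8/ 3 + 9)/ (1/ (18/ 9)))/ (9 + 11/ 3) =35/ 19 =1.84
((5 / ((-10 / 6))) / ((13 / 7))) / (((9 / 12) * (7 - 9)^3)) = 7 / 26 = 0.27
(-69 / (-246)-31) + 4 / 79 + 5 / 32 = -3162573 / 103648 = -30.51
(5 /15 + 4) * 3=13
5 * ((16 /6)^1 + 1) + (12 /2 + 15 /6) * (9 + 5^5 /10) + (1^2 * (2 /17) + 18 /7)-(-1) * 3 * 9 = 3970943 /1428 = 2780.77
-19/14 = -1.36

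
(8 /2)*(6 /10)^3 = 108 /125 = 0.86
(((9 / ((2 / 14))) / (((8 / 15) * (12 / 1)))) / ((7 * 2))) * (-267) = -12015 / 64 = -187.73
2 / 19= 0.11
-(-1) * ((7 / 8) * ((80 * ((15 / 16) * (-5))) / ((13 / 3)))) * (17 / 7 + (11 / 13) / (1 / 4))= -595125 / 1352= -440.18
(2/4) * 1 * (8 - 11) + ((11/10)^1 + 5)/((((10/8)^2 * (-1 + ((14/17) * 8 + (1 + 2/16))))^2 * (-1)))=-8103542911/5209806250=-1.56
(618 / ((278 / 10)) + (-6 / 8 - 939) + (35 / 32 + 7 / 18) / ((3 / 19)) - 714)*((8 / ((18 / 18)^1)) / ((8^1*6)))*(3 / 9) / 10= -9.01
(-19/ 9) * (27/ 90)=-19/ 30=-0.63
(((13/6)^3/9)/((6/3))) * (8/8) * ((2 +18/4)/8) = 28561/62208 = 0.46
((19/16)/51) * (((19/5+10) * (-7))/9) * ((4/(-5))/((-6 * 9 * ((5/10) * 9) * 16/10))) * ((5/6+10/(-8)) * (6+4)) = 15295/7138368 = 0.00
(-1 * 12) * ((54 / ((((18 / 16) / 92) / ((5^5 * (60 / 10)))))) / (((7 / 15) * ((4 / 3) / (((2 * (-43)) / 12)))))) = 80109000000 / 7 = 11444142857.14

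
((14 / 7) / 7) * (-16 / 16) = -2 / 7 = -0.29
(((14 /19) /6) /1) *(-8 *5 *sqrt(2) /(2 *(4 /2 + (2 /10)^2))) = -3500 *sqrt(2) /2907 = -1.70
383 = 383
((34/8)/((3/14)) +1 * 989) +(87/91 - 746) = 144029/546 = 263.79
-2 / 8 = -1 / 4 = -0.25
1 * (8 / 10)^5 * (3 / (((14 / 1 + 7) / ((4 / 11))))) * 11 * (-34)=-139264 / 21875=-6.37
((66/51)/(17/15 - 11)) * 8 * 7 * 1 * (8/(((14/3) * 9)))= -880/629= -1.40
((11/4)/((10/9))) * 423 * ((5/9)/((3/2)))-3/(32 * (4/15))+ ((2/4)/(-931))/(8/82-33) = 62277258077/160757632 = 387.40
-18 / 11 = -1.64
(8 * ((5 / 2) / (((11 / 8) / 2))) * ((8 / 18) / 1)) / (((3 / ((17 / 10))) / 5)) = 10880 / 297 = 36.63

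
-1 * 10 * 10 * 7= -700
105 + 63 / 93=3276 / 31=105.68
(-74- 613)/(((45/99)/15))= -22671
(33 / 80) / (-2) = -33 / 160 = -0.21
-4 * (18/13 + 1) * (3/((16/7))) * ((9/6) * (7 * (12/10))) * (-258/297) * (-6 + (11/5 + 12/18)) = -3069899/7150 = -429.36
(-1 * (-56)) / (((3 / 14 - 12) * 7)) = -112 / 165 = -0.68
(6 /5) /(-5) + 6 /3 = 44 /25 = 1.76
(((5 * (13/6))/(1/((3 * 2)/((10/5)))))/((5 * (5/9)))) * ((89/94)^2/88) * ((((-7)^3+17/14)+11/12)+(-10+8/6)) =-9070170759/217719040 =-41.66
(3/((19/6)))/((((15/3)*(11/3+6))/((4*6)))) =0.47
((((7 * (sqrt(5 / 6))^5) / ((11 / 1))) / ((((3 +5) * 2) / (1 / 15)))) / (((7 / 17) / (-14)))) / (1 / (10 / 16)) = -2975 * sqrt(30) / 456192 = -0.04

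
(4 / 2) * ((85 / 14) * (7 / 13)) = 85 / 13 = 6.54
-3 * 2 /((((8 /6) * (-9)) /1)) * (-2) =-1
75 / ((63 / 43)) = 1075 / 21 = 51.19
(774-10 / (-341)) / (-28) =-65986 / 2387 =-27.64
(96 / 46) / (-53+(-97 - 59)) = -48 / 4807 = -0.01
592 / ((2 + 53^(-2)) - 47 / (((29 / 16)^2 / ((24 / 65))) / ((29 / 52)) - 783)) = 1959233499824 / 6822997605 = 287.15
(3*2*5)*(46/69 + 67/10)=221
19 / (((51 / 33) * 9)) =209 / 153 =1.37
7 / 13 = 0.54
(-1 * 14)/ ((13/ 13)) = -14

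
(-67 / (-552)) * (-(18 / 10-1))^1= -67 / 690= -0.10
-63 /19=-3.32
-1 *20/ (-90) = 2/ 9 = 0.22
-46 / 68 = -23 / 34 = -0.68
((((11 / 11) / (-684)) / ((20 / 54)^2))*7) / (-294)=27 / 106400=0.00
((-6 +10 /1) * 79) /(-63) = -316 /63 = -5.02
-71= -71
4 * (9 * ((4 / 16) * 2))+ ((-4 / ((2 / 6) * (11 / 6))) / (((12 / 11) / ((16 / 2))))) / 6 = 10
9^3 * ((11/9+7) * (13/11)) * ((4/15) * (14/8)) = 181818/55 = 3305.78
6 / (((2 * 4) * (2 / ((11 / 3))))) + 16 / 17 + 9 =1539 / 136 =11.32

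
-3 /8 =-0.38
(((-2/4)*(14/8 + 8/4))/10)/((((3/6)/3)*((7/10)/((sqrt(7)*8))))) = -90*sqrt(7)/7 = -34.02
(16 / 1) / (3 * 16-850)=-8 / 401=-0.02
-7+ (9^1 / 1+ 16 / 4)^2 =162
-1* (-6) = 6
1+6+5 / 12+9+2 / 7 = 1403 / 84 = 16.70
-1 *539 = -539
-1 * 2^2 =-4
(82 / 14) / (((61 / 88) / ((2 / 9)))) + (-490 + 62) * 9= -14796020 / 3843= -3850.12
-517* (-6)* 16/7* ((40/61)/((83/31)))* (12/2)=369262080/35441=10419.06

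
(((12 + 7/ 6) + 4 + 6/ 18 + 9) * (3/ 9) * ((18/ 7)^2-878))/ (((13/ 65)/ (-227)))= 1284249095/ 147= 8736388.40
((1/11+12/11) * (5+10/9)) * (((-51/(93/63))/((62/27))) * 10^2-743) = -140391745/8649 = -16232.14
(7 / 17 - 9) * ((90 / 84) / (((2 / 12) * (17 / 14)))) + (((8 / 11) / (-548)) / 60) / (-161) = -45.47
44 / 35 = 1.26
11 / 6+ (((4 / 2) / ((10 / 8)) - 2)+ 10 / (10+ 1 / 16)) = 11723 / 4830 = 2.43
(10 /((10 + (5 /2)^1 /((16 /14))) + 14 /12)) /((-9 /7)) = -1120 /1923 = -0.58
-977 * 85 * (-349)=28982705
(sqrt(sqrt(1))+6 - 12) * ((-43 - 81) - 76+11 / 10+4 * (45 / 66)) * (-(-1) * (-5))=-107895 / 22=-4904.32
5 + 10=15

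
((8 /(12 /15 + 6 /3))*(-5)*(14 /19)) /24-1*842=-48019 /57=-842.44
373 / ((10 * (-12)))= -373 / 120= -3.11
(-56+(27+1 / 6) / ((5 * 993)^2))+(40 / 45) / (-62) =-256832891147 / 4585127850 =-56.01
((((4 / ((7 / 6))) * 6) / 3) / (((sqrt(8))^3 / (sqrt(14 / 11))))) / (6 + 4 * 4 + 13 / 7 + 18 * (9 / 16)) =24 * sqrt(77) / 20933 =0.01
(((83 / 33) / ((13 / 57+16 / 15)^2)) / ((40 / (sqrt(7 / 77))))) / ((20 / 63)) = 209741 *sqrt(11) / 19526496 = 0.04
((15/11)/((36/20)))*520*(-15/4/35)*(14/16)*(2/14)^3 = -1625/15092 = -0.11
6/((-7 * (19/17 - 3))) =51/112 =0.46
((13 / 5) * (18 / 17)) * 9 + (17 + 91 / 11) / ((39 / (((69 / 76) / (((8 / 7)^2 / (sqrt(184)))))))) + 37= 156653 * sqrt(46) / 173888 + 5251 / 85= 67.89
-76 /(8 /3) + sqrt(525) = -57 /2 + 5 * sqrt(21) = -5.59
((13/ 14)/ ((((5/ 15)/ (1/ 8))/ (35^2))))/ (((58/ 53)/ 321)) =116113725/ 928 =125122.55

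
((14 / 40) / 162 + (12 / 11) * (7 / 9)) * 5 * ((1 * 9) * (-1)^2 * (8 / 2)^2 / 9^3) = 60634 / 72171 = 0.84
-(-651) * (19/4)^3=4465209/64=69768.89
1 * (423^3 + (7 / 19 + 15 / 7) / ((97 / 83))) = 976437588989 / 12901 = 75686969.15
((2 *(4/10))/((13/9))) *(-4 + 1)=-108/65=-1.66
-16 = -16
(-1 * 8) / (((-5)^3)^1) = 8 / 125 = 0.06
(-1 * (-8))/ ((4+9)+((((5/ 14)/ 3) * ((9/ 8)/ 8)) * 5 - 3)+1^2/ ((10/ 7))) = 35840/ 48311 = 0.74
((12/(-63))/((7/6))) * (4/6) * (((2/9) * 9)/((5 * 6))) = -16/2205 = -0.01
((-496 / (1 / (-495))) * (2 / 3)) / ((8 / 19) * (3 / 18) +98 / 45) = 2257200 / 31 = 72812.90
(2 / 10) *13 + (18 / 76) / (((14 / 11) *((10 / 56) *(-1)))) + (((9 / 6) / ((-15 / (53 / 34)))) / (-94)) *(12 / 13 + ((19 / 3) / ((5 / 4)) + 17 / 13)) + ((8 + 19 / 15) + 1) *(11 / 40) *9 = 3194749919 / 118411800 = 26.98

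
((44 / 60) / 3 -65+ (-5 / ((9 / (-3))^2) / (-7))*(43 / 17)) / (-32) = 345691 / 171360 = 2.02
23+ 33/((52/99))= 4463/52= 85.83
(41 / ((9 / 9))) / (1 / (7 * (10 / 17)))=2870 / 17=168.82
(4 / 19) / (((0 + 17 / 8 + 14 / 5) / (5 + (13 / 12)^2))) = 8890 / 33687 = 0.26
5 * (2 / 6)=1.67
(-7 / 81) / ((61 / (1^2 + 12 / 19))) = -217 / 93879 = -0.00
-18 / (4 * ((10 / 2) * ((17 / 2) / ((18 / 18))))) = -0.11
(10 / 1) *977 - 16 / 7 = 68374 / 7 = 9767.71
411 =411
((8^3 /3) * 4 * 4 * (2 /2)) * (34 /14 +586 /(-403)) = 2660.97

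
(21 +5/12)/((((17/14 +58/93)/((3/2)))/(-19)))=-3178833/9572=-332.10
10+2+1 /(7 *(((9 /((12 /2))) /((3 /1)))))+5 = 121 /7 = 17.29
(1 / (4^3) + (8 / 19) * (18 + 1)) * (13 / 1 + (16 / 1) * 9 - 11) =37449 / 32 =1170.28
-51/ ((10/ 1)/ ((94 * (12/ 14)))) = -14382/ 35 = -410.91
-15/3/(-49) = 5/49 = 0.10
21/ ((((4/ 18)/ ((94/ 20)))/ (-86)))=-38196.90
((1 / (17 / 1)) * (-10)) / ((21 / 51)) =-10 / 7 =-1.43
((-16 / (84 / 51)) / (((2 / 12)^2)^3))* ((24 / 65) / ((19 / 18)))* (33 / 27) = -1675137024 / 8645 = -193769.46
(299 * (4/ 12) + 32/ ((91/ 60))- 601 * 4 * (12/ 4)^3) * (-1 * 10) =176869150/ 273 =647872.34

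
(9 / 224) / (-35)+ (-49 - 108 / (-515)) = -39400063 / 807520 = -48.79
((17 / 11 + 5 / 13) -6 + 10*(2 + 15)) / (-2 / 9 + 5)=34.73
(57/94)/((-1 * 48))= -19/1504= -0.01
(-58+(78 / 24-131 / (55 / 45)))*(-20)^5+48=5700000528 / 11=518181866.18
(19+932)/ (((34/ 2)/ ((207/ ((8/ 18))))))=1771713/ 68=26054.60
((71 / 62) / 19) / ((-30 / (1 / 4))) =-0.00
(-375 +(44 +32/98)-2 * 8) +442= 95.33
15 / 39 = 5 / 13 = 0.38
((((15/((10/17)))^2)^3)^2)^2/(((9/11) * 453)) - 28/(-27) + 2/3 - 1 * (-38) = 1054573639883248772659563832809806589611563/68400709632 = 15417583319777227960610110000000.00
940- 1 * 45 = 895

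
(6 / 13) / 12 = 1 / 26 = 0.04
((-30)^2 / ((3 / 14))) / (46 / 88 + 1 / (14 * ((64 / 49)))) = 1971200 / 271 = 7273.80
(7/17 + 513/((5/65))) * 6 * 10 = 6802800/17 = 400164.71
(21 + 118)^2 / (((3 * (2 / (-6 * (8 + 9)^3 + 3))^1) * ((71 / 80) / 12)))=-91117836000 / 71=-1283349802.82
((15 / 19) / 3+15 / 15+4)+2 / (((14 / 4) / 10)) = 1460 / 133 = 10.98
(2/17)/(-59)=-2/1003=-0.00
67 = 67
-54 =-54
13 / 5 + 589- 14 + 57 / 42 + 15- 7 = 41087 / 70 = 586.96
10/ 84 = 0.12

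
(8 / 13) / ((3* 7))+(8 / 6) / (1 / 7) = 852 / 91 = 9.36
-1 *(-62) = 62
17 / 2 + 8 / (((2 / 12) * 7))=215 / 14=15.36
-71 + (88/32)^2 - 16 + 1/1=-1255/16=-78.44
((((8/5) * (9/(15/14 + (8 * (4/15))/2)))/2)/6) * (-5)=-1260/449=-2.81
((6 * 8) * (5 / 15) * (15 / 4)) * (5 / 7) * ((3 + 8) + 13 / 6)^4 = 973752025 / 756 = 1288031.78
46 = 46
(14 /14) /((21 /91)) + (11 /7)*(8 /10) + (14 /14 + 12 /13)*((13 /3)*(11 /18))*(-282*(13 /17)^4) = -12773201894 /26309115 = -485.50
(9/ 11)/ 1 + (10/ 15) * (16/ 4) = 115/ 33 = 3.48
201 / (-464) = -201 / 464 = -0.43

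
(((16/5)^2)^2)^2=4294967296/390625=10995.12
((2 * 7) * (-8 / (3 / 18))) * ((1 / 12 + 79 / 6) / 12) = -742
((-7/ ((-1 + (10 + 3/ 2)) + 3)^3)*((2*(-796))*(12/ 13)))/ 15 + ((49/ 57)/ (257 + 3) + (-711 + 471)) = -23308741103/ 97234020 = -239.72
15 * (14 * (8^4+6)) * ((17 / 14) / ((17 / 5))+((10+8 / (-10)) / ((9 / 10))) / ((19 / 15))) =7259460.53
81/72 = 9/8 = 1.12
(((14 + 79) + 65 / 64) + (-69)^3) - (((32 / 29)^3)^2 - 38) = -12500951176174503 / 38068692544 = -328378.79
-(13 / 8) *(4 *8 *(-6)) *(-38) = -11856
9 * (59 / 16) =531 / 16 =33.19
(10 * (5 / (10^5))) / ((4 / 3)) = 3 / 8000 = 0.00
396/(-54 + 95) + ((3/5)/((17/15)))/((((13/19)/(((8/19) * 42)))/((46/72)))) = 166728/9061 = 18.40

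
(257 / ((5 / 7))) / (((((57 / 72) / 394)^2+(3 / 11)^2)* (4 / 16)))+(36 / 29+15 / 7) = 15807509328131403 / 816858911575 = 19351.58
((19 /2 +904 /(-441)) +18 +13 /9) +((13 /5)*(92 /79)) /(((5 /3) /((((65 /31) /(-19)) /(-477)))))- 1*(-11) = 45792673173 /1208410070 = 37.89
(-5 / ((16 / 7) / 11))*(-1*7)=2695 / 16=168.44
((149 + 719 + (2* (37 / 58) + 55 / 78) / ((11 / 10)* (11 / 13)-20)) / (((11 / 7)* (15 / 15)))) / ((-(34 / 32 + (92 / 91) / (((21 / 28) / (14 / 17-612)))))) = 32431860291376 / 48315903205823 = 0.67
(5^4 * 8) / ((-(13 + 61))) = -67.57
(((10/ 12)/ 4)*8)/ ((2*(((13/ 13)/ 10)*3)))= 25/ 9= 2.78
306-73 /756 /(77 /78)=2967863 /9702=305.90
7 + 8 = 15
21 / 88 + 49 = 4333 / 88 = 49.24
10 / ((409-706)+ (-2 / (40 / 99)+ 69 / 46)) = -200 / 6009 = -0.03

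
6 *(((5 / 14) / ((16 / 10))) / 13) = 75 / 728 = 0.10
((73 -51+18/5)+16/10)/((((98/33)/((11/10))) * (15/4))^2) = 1991176/7503125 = 0.27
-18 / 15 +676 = 674.80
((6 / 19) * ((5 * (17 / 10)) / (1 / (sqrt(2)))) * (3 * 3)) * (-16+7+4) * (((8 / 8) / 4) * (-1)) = 2295 * sqrt(2) / 76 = 42.71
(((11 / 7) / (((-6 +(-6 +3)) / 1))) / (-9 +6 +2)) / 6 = 11 / 378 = 0.03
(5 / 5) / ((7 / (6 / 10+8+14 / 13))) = 629 / 455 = 1.38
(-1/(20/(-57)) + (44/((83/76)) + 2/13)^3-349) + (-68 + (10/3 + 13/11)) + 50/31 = 1689713460866232089/25702180157940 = 65742.03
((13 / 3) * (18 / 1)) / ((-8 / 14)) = -273 / 2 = -136.50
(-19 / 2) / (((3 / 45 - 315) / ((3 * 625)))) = 534375 / 9448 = 56.56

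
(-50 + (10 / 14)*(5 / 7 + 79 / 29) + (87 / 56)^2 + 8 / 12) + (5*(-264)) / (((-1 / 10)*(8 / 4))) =1788560071 / 272832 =6555.54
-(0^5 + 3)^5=-243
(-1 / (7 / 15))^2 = 225 / 49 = 4.59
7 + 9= 16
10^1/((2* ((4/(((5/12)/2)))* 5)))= 5/96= 0.05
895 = 895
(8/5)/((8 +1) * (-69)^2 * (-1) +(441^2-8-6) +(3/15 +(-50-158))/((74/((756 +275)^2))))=-592/1048317819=-0.00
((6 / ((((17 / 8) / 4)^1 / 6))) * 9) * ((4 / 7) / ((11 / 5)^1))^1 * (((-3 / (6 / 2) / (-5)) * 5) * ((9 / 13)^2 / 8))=2099520 / 221221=9.49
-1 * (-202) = 202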